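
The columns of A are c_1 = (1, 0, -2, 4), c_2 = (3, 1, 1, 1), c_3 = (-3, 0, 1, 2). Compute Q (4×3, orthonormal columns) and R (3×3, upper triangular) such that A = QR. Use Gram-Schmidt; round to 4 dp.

Q = [[0.2182, 0.8401, -0.4655], [0.0000, 0.3042, 0.2026], [-0.4364, 0.4490, 0.7184], [0.8729, 0.0145, 0.4756]], R = [[4.5826, 1.0911, 0.6547], [0.0000, 3.2878, -2.0422], [0.0000, 0.0000, 3.0661]]

q_1 = c_1/‖c_1‖ = (1, 0, -2, 4)/4.5826 = (0.2182, 0.0000, -0.4364, 0.8729).
r_{12} = q_1·c_2 = 1.0911.
u_2 = c_2 − 1.0911·q_1 = (2.7619, 1.0000, 1.4762, 0.0476).
‖u_2‖ = 3.2878, so q_2 = (0.8401, 0.3042, 0.4490, 0.0145).
r_{13} = q_1·c_3 = 0.6547; r_{23} = q_2·c_3 = -2.0422.
u_3 = c_3 − 0.6547·q_1 + 2.0422·q_2 = (-1.4273, 0.6211, 2.2026, 1.4581).
‖u_3‖ = 3.0661, so q_3 = (-0.4655, 0.2026, 0.7184, 0.4756).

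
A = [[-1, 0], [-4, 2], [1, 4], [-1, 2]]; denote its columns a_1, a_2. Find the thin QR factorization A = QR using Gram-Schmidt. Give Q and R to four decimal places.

a_1 = (-1, -4, 1, -1); ‖a_1‖ = 4.3589, so q_1 = (-0.2294, -0.9177, 0.2294, -0.2294).
q_1·a_2 = (-0.2294)·0 + (-0.9177)·2 + 0.2294·4 + (-0.2294)·2 = -1.3765.
u_2 = a_2 + 1.3765·q_1 = (-0.3158, 0.7368, 4.3158, 1.6842).
‖u_2‖ = 4.7016, so q_2 = (-0.0672, 0.1567, 0.9179, 0.3582).

Q = [[-0.2294, -0.0672], [-0.9177, 0.1567], [0.2294, 0.9179], [-0.2294, 0.3582]], R = [[4.3589, -1.3765], [0.0000, 4.7016]]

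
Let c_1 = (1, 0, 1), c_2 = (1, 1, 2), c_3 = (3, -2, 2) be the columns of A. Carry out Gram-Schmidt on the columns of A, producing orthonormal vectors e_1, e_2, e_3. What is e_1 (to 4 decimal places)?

c_1 = (1, 0, 1); ‖c_1‖ = 1.4142, so e_1 = (0.7071, 0.0000, 0.7071).

e_1 = (0.7071, 0.0000, 0.7071)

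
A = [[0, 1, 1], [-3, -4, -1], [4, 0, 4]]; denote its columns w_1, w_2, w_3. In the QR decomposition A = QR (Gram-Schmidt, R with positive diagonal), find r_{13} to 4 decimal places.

q_1 = w_1/‖w_1‖ = (0, -3, 4)/5.0000 = (0.0000, -0.6000, 0.8000).
r_{13} = q_1·w_3 = 3.8000.

r_{13} = 3.8000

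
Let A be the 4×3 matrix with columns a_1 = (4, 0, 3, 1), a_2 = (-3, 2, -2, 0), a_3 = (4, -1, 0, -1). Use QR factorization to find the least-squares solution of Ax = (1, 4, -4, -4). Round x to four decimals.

e_1 = a_1/‖a_1‖ = (4, 0, 3, 1)/5.0990 = (0.7845, 0.0000, 0.5883, 0.1961).
r_{12} = e_1·a_2 = -3.5301.
u_2 = a_2 + 3.5301·e_1 = (-0.2308, 2.0000, 0.0769, 0.6923).
‖u_2‖ = 2.1304, so e_2 = (-0.1083, 0.9388, 0.0361, 0.3250).
r_{13} = e_1·a_3 = 2.9417; r_{23} = e_2·a_3 = -1.6971.
u_3 = a_3 − 2.9417·e_1 + 1.6971·e_2 = (1.5085, 0.5932, -1.6695, -1.0254).
‖u_3‖ = 2.5429, so e_3 = (0.5932, 0.2333, -0.6565, -0.4033).
Qᵀb = (-2.3534, 2.2026, 5.7656).
Back-substitute: x_3 = 5.7656/2.5429 = 2.2674.
x_2 = (2.2026 + 1.6971·2.2674)/2.1304 = 2.8401.
x_1 = (-2.3534 + 3.5301·2.8401 − 2.9417·2.2674)/5.0990 = 0.1966.

x = (0.1966, 2.8401, 2.2674)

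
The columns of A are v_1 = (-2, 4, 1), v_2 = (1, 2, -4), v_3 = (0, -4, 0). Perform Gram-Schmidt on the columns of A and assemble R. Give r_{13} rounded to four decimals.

v_1 = (-2, 4, 1); ‖v_1‖ = 4.5826, so q_1 = (-0.4364, 0.8729, 0.2182).
r_{13} = q_1·v_3 = -3.4915.

r_{13} = -3.4915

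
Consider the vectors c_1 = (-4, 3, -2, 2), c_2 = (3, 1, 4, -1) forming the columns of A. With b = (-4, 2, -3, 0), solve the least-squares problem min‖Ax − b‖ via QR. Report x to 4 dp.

x = (0.6377, -0.3660)

c_1 = (-4, 3, -2, 2); ‖c_1‖ = 5.7446, so q_1 = (-0.6963, 0.5222, -0.3482, 0.3482).
q_1·c_2 = (-0.6963)·3 + 0.5222·1 + (-0.3482)·4 + 0.3482·(-1) = -3.3075.
u_2 = c_2 + 3.3075·q_1 = (0.6970, 2.7273, 2.8485, 0.1515).
‖u_2‖ = 4.0076, so q_2 = (0.1739, 0.6805, 0.7108, 0.0378).
Qᵀb = (4.8742, -1.4669).
Back-substitute: x_2 = -1.4669/4.0076 = -0.3660.
x_1 = (4.8742 + 3.3075·(-0.3660))/5.7446 = 0.6377.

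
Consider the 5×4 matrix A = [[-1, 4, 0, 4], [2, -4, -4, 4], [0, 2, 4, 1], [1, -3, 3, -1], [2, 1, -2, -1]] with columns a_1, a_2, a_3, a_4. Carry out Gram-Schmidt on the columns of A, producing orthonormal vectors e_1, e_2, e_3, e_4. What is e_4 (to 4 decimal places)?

e_4 = (0.5983, 0.6117, 0.3563, 0.0991, -0.3620)

a_1 = (-1, 2, 0, 1, 2); ‖a_1‖ = 3.1623, so e_1 = (-0.3162, 0.6325, 0.0000, 0.3162, 0.6325).
e_1·a_2 = (-0.3162)·4 + 0.6325·(-4) + 0.0000·2 + 0.3162·(-3) + 0.6325·1 = -4.1110.
u_2 = a_2 + 4.1110·e_1 = (2.7000, -1.4000, 2.0000, -1.7000, 3.6000).
‖u_2‖ = 5.3944, so e_2 = (0.5005, -0.2595, 0.3708, -0.3151, 0.6674).
e_1·a_3 = (-0.3162)·0 + 0.6325·(-4) + 0.0000·4 + 0.3162·3 + 0.6325·(-2) = -2.8460; e_2·a_3 = 0.5005·0 + (-0.2595)·(-4) + 0.3708·4 + (-0.3151)·3 + 0.6674·(-2) = 0.2410.
u_3 = a_3 + 2.8460·e_1 − 0.2410·e_2 = (-1.0206, -2.1375, 3.9107, 3.9759, -0.3608).
‖u_3‖ = 6.0698, so e_3 = (-0.1681, -0.3521, 0.6443, 0.6550, -0.0594).
e_1·a_4 = (-0.3162)·4 + 0.6325·4 + 0.0000·1 + 0.3162·(-1) + 0.6325·(-1) = 0.3162; e_2·a_4 = 0.5005·4 + (-0.2595)·4 + 0.3708·1 + (-0.3151)·(-1) + 0.6674·(-1) = 0.9825; e_3·a_4 = (-0.1681)·4 + (-0.3521)·4 + 0.6443·1 + 0.6550·(-1) + (-0.0594)·(-1) = -2.0325.
u_4 = a_4 − 0.3162·e_1 − 0.9825·e_2 + 2.0325·e_3 = (3.2665, 3.3392, 1.9452, 0.5410, -1.9765).
‖u_4‖ = 5.4593, so e_4 = (0.5983, 0.6117, 0.3563, 0.0991, -0.3620).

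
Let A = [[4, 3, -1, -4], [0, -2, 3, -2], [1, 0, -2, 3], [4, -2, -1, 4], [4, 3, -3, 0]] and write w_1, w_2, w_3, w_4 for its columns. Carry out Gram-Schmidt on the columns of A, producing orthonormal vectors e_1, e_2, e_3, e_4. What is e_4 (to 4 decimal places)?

e_1 = w_1/‖w_1‖ = (4, 0, 1, 4, 4)/7.0000 = (0.5714, 0.0000, 0.1429, 0.5714, 0.5714).
r_{12} = e_1·w_2 = 2.2857.
u_2 = w_2 − 2.2857·e_1 = (1.6939, -2.0000, -0.3265, -3.3061, 1.6939).
‖u_2‖ = 4.5580, so e_2 = (0.3716, -0.4388, -0.0716, -0.7253, 0.3716).
r_{13} = e_1·w_3 = -3.1429; r_{23} = e_2·w_3 = -1.9342.
u_3 = w_3 + 3.1429·e_1 + 1.9342·e_2 = (1.5147, 2.1513, -1.6896, -0.6071, -0.4853).
‖u_3‖ = 3.2220, so e_3 = (0.4701, 0.6677, -0.5244, -0.1884, -0.1506).
r_{14} = e_1·w_4 = 0.4286; r_{24} = e_2·w_4 = -3.7252; r_{34} = e_3·w_4 = -5.5427.
u_4 = w_4 − 0.4286·e_1 + 3.7252·e_2 + 5.5427·e_3 = (-0.2547, 0.0662, -0.2347, 0.0087, 0.3047).
‖u_4‖ = 0.4661, so e_4 = (-0.5465, 0.1421, -0.5035, 0.0187, 0.6537).

e_4 = (-0.5465, 0.1421, -0.5035, 0.0187, 0.6537)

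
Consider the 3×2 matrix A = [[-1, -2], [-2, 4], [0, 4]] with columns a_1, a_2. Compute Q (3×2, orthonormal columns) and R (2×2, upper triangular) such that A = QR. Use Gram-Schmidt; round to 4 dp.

Q = [[-0.4472, -0.5963], [-0.8944, 0.2981], [0.0000, 0.7454]], R = [[2.2361, -2.6833], [0.0000, 5.3666]]

e_1 = a_1/‖a_1‖ = (-1, -2, 0)/2.2361 = (-0.4472, -0.8944, 0.0000).
r_{12} = e_1·a_2 = -2.6833.
u_2 = a_2 + 2.6833·e_1 = (-3.2000, 1.6000, 4.0000).
‖u_2‖ = 5.3666, so e_2 = (-0.5963, 0.2981, 0.7454).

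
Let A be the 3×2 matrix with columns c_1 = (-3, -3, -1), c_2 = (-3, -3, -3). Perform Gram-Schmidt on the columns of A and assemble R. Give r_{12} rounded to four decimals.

r_{12} = 4.8177

q_1 = c_1/‖c_1‖ = (-3, -3, -1)/4.3589 = (-0.6882, -0.6882, -0.2294).
r_{12} = q_1·c_2 = 4.8177.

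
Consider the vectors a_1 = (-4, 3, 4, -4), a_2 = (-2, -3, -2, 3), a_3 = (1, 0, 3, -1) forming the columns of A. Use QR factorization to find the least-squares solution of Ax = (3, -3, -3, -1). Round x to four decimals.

a_1 = (-4, 3, 4, -4); ‖a_1‖ = 7.5498, so e_1 = (-0.5298, 0.3974, 0.5298, -0.5298).
e_1·a_2 = (-0.5298)·(-2) + 0.3974·(-3) + 0.5298·(-2) + (-0.5298)·3 = -2.7815.
u_2 = a_2 + 2.7815·e_1 = (-3.4737, -1.8947, -0.5263, 1.5263).
‖u_2‖ = 4.2735, so e_2 = (-0.8128, -0.4434, -0.1232, 0.3572).
e_1·a_3 = (-0.5298)·1 + 0.3974·0 + 0.5298·3 + (-0.5298)·(-1) = 1.5894; e_2·a_3 = (-0.8128)·1 + (-0.4434)·0 + (-0.1232)·3 + 0.3572·(-1) = -1.5395.
u_3 = a_3 − 1.5894·e_1 + 1.5395·e_2 = (0.5908, -1.3141, 1.9683, 0.3919).
‖u_3‖ = 2.4706, so e_3 = (0.2391, -0.5319, 0.7967, 0.1586).
Qᵀb = (-3.8411, -1.0961, -0.2356).
Back-substitute: x_3 = -0.2356/2.4706 = -0.0954.
x_2 = (-1.0961 + 1.5395·(-0.0954))/4.2735 = -0.2908.
x_1 = (-3.8411 + 2.7815·(-0.2908) − 1.5894·(-0.0954))/7.5498 = -0.5958.

x = (-0.5958, -0.2908, -0.0954)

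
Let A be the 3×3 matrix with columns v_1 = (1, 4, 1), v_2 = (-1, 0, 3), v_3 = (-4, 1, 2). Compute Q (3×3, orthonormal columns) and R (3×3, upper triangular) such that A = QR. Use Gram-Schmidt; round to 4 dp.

Q = [[0.2357, -0.3553, -0.9045], [0.9428, -0.1421, 0.3015], [0.2357, 0.9239, -0.3015]], R = [[4.2426, 0.4714, 0.4714], [0.0000, 3.1269, 3.1269], [0.0000, 0.0000, 3.3166]]

q_1 = v_1/‖v_1‖ = (1, 4, 1)/4.2426 = (0.2357, 0.9428, 0.2357).
r_{12} = q_1·v_2 = 0.4714.
u_2 = v_2 − 0.4714·q_1 = (-1.1111, -0.4444, 2.8889).
‖u_2‖ = 3.1269, so q_2 = (-0.3553, -0.1421, 0.9239).
r_{13} = q_1·v_3 = 0.4714; r_{23} = q_2·v_3 = 3.1269.
u_3 = v_3 − 0.4714·q_1 − 3.1269·q_2 = (-3.0000, 1.0000, -1.0000).
‖u_3‖ = 3.3166, so q_3 = (-0.9045, 0.3015, -0.3015).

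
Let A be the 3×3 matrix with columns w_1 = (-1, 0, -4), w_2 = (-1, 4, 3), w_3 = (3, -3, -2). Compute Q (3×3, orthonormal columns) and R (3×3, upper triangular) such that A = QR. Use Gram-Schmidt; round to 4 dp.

e_1 = w_1/‖w_1‖ = (-1, 0, -4)/4.1231 = (-0.2425, 0.0000, -0.9701).
r_{12} = e_1·w_2 = -2.6679.
u_2 = w_2 + 2.6679·e_1 = (-1.6471, 4.0000, 0.4118).
‖u_2‖ = 4.3454, so e_2 = (-0.3790, 0.9205, 0.0948).
r_{13} = e_1·w_3 = 1.2127; r_{23} = e_2·w_3 = -4.0882.
u_3 = w_3 − 1.2127·e_1 + 4.0882·e_2 = (1.7445, 0.7632, -0.4361).
‖u_3‖ = 1.9535, so e_3 = (0.8930, 0.3907, -0.2233).

Q = [[-0.2425, -0.3790, 0.8930], [0.0000, 0.9205, 0.3907], [-0.9701, 0.0948, -0.2233]], R = [[4.1231, -2.6679, 1.2127], [0.0000, 4.3454, -4.0882], [0.0000, 0.0000, 1.9535]]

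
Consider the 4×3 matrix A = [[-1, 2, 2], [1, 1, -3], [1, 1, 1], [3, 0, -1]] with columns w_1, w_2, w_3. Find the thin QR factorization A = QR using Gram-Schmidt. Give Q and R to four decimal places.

w_1 = (-1, 1, 1, 3); ‖w_1‖ = 3.4641, so q_1 = (-0.2887, 0.2887, 0.2887, 0.8660).
q_1·w_2 = (-0.2887)·2 + 0.2887·1 + 0.2887·1 + 0.8660·0 = 0.0000.
u_2 = w_2 + 0.0000·q_1 = (2.0000, 1.0000, 1.0000, 0.0000).
‖u_2‖ = 2.4495, so q_2 = (0.8165, 0.4082, 0.4082, 0.0000).
q_1·w_3 = (-0.2887)·2 + 0.2887·(-3) + 0.2887·1 + 0.8660·(-1) = -2.0207; q_2·w_3 = 0.8165·2 + 0.4082·(-3) + 0.4082·1 + 0.0000·(-1) = 0.8165.
u_3 = w_3 + 2.0207·q_1 − 0.8165·q_2 = (0.7500, -2.7500, 1.2500, 0.7500).
‖u_3‖ = 3.2016, so q_3 = (0.2343, -0.8590, 0.3904, 0.2343).

Q = [[-0.2887, 0.8165, 0.2343], [0.2887, 0.4082, -0.8590], [0.2887, 0.4082, 0.3904], [0.8660, 0.0000, 0.2343]], R = [[3.4641, 0.0000, -2.0207], [0.0000, 2.4495, 0.8165], [0.0000, 0.0000, 3.2016]]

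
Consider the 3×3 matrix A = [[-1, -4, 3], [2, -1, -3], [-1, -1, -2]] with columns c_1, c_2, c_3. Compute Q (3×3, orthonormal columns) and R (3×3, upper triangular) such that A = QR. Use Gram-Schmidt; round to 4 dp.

Q = [[-0.4082, -0.8616, 0.3015], [0.8165, -0.4924, -0.3015], [-0.4082, -0.1231, -0.9045]], R = [[2.4495, 1.2247, -2.8577], [0.0000, 4.0620, -0.8616], [0.0000, 0.0000, 3.6181]]

c_1 = (-1, 2, -1); ‖c_1‖ = 2.4495, so e_1 = (-0.4082, 0.8165, -0.4082).
e_1·c_2 = (-0.4082)·(-4) + 0.8165·(-1) + (-0.4082)·(-1) = 1.2247.
u_2 = c_2 − 1.2247·e_1 = (-3.5000, -2.0000, -0.5000).
‖u_2‖ = 4.0620, so e_2 = (-0.8616, -0.4924, -0.1231).
e_1·c_3 = (-0.4082)·3 + 0.8165·(-3) + (-0.4082)·(-2) = -2.8577; e_2·c_3 = (-0.8616)·3 + (-0.4924)·(-3) + (-0.1231)·(-2) = -0.8616.
u_3 = c_3 + 2.8577·e_1 + 0.8616·e_2 = (1.0909, -1.0909, -3.2727).
‖u_3‖ = 3.6181, so e_3 = (0.3015, -0.3015, -0.9045).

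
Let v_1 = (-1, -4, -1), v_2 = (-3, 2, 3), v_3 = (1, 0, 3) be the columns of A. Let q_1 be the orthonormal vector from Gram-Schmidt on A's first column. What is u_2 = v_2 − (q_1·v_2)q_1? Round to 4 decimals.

u_2 = (-3.4444, 0.2222, 2.5556)

v_1 = (-1, -4, -1); ‖v_1‖ = 4.2426, so q_1 = (-0.2357, -0.9428, -0.2357).
q_1·v_2 = (-0.2357)·(-3) + (-0.9428)·2 + (-0.2357)·3 = -1.8856.
u_2 = v_2 + 1.8856·q_1 = (-3.4444, 0.2222, 2.5556).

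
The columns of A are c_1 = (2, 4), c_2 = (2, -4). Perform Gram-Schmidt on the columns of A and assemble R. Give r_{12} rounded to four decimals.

c_1 = (2, 4); ‖c_1‖ = 4.4721, so e_1 = (0.4472, 0.8944).
r_{12} = e_1·c_2 = -2.6833.

r_{12} = -2.6833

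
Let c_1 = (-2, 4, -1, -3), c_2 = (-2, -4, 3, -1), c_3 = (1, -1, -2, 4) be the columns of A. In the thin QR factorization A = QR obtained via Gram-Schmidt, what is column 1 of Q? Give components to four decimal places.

q_1 = (-0.3651, 0.7303, -0.1826, -0.5477)

q_1 = c_1/‖c_1‖ = (-2, 4, -1, -3)/5.4772 = (-0.3651, 0.7303, -0.1826, -0.5477).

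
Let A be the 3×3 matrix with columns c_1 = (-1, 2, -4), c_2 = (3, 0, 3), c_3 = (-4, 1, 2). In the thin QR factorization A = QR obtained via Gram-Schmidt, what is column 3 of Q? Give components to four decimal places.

e_3 = (-0.4851, 0.7276, 0.4851)

e_1 = c_1/‖c_1‖ = (-1, 2, -4)/4.5826 = (-0.2182, 0.4364, -0.8729).
r_{12} = e_1·c_2 = -3.2733.
u_2 = c_2 + 3.2733·e_1 = (2.2857, 1.4286, 0.1429).
‖u_2‖ = 2.6992, so e_2 = (0.8468, 0.5293, 0.0529).
r_{13} = e_1·c_3 = -0.4364; r_{23} = e_2·c_3 = -2.7521.
u_3 = c_3 + 0.4364·e_1 + 2.7521·e_2 = (-1.7647, 2.6471, 1.7647).
‖u_3‖ = 3.6380, so e_3 = (-0.4851, 0.7276, 0.4851).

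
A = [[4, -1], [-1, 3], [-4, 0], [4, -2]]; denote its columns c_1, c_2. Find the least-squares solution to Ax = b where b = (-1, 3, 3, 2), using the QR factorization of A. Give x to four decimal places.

q_1 = c_1/‖c_1‖ = (4, -1, -4, 4)/7.0000 = (0.5714, -0.1429, -0.5714, 0.5714).
r_{12} = q_1·c_2 = -2.1429.
u_2 = c_2 + 2.1429·q_1 = (0.2245, 2.6939, -1.2245, -0.7755).
‖u_2‖ = 3.0673, so q_2 = (0.0732, 0.8783, -0.3992, -0.2528).
Qᵀb = (-1.5714, 0.8583).
Back-substitute: x_2 = 0.8583/3.0673 = 0.2798.
x_1 = (-1.5714 + 2.1429·0.2798)/7.0000 = -0.1388.

x = (-0.1388, 0.2798)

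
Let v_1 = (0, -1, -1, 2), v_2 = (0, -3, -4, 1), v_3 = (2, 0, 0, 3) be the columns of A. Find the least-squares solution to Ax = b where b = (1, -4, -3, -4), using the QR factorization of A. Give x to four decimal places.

x = (-3.2977, 1.8738, 0.3204)

v_1 = (0, -1, -1, 2); ‖v_1‖ = 2.4495, so q_1 = (0.0000, -0.4082, -0.4082, 0.8165).
q_1·v_2 = 0.0000·0 + (-0.4082)·(-3) + (-0.4082)·(-4) + 0.8165·1 = 3.6742.
u_2 = v_2 − 3.6742·q_1 = (0.0000, -1.5000, -2.5000, -2.0000).
‖u_2‖ = 3.5355, so q_2 = (0.0000, -0.4243, -0.7071, -0.5657).
q_1·v_3 = 0.0000·2 + (-0.4082)·0 + (-0.4082)·0 + 0.8165·3 = 2.4495; q_2·v_3 = 0.0000·2 + (-0.4243)·0 + (-0.7071)·0 + (-0.5657)·3 = -1.6971.
u_3 = v_3 − 2.4495·q_1 + 1.6971·q_2 = (2.0000, 0.2800, -0.2000, 0.0400).
‖u_3‖ = 2.0298, so q_3 = (0.9853, 0.1379, -0.0985, 0.0197).
Qᵀb = (-0.4082, 6.0811, 0.6503).
Back-substitute: x_3 = 0.6503/2.0298 = 0.3204.
x_2 = (6.0811 + 1.6971·0.3204)/3.5355 = 1.8738.
x_1 = (-0.4082 − 3.6742·1.8738 − 2.4495·0.3204)/2.4495 = -3.2977.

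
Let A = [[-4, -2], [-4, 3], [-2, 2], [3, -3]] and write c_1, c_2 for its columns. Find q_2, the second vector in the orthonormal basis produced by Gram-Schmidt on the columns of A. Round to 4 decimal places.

c_1 = (-4, -4, -2, 3); ‖c_1‖ = 6.7082, so q_1 = (-0.5963, -0.5963, -0.2981, 0.4472).
q_1·c_2 = (-0.5963)·(-2) + (-0.5963)·3 + (-0.2981)·2 + 0.4472·(-3) = -2.5342.
u_2 = c_2 + 2.5342·q_1 = (-3.5111, 1.4889, 1.2444, -1.8667).
‖u_2‖ = 4.4247, so q_2 = (-0.7935, 0.3365, 0.2813, -0.4219).

q_2 = (-0.7935, 0.3365, 0.2813, -0.4219)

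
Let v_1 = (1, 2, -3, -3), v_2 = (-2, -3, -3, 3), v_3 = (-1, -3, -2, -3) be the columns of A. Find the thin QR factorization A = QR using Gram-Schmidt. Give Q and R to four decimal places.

v_1 = (1, 2, -3, -3); ‖v_1‖ = 4.7958, so e_1 = (0.2085, 0.4170, -0.6255, -0.6255).
e_1·v_2 = 0.2085·(-2) + 0.4170·(-3) + (-0.6255)·(-3) + (-0.6255)·3 = -1.6681.
u_2 = v_2 + 1.6681·e_1 = (-1.6522, -2.3043, -4.0435, 1.9565).
‖u_2‖ = 5.3120, so e_2 = (-0.3110, -0.4338, -0.7612, 0.3683).
e_1·v_3 = 0.2085·(-1) + 0.4170·(-3) + (-0.6255)·(-2) + (-0.6255)·(-3) = 1.6681; e_2·v_3 = (-0.3110)·(-1) + (-0.4338)·(-3) + (-0.7612)·(-2) + 0.3683·(-3) = 2.0299.
u_3 = v_3 − 1.6681·e_1 − 2.0299·e_2 = (-0.7165, -2.8151, 0.5886, -2.7042).
‖u_3‖ = 4.0121, so e_3 = (-0.1786, -0.7016, 0.1467, -0.6740).

Q = [[0.2085, -0.3110, -0.1786], [0.4170, -0.4338, -0.7016], [-0.6255, -0.7612, 0.1467], [-0.6255, 0.3683, -0.6740]], R = [[4.7958, -1.6681, 1.6681], [0.0000, 5.3120, 2.0299], [0.0000, 0.0000, 4.0121]]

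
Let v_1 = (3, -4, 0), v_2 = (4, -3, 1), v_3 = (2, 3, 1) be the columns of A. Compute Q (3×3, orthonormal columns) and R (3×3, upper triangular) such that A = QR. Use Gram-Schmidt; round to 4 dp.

Q = [[0.6000, 0.6510, 0.4650], [-0.8000, 0.4882, 0.3487], [0.0000, 0.5812, -0.8137]], R = [[5.0000, 4.8000, -1.2000], [0.0000, 1.7205, 3.3479], [0.0000, 0.0000, 1.1625]]

v_1 = (3, -4, 0); ‖v_1‖ = 5.0000, so q_1 = (0.6000, -0.8000, 0.0000).
q_1·v_2 = 0.6000·4 + (-0.8000)·(-3) + 0.0000·1 = 4.8000.
u_2 = v_2 − 4.8000·q_1 = (1.1200, 0.8400, 1.0000).
‖u_2‖ = 1.7205, so q_2 = (0.6510, 0.4882, 0.5812).
q_1·v_3 = 0.6000·2 + (-0.8000)·3 + 0.0000·1 = -1.2000; q_2·v_3 = 0.6510·2 + 0.4882·3 + 0.5812·1 = 3.3479.
u_3 = v_3 + 1.2000·q_1 − 3.3479·q_2 = (0.5405, 0.4054, -0.9459).
‖u_3‖ = 1.1625, so q_3 = (0.4650, 0.3487, -0.8137).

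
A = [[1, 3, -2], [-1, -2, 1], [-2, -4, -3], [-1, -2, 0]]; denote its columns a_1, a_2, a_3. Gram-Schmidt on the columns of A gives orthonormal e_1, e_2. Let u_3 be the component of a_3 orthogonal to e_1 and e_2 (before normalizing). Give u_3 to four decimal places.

e_1 = a_1/‖a_1‖ = (1, -1, -2, -1)/2.6458 = (0.3780, -0.3780, -0.7559, -0.3780).
r_{12} = e_1·a_2 = 5.6695.
u_2 = a_2 − 5.6695·e_1 = (0.8571, 0.1429, 0.2857, 0.1429).
‖u_2‖ = 0.9258, so e_2 = (0.9258, 0.1543, 0.3086, 0.1543).
r_{13} = e_1·a_3 = 1.1339; r_{23} = e_2·a_3 = -2.6232.
u_3 = a_3 − 1.1339·e_1 + 2.6232·e_2 = (0.0000, 1.8333, -1.3333, 0.8333).

u_3 = (0.0000, 1.8333, -1.3333, 0.8333)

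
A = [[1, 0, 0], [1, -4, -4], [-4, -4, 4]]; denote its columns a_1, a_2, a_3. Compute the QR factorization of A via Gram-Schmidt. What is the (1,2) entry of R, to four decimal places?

a_1 = (1, 1, -4); ‖a_1‖ = 4.2426, so e_1 = (0.2357, 0.2357, -0.9428).
r_{12} = e_1·a_2 = 2.8284.

r_{12} = 2.8284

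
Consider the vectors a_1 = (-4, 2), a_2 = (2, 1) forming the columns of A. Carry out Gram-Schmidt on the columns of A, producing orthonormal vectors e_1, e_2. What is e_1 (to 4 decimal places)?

e_1 = (-0.8944, 0.4472)

a_1 = (-4, 2); ‖a_1‖ = 4.4721, so e_1 = (-0.8944, 0.4472).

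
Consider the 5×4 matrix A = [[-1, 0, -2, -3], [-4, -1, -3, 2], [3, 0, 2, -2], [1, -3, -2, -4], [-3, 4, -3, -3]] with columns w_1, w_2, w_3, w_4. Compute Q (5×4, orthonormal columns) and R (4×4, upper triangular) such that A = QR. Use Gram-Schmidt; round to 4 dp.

Q = [[-0.1667, -0.0642, -0.4037, -0.7982], [-0.6667, -0.4670, 0.1764, -0.1810], [0.5000, 0.1927, -0.1584, -0.4100], [0.1667, -0.5663, -0.7275, 0.3424], [-0.5000, 0.6480, -0.5015, 0.2115]], R = [[6.0000, -1.8333, 4.5000, -1.0000], [0.0000, 4.7580, 1.1034, -0.8057], [0.0000, 0.0000, 2.9210, 6.2953], [0.0000, 0.0000, 0.0000, 0.8484]]

w_1 = (-1, -4, 3, 1, -3); ‖w_1‖ = 6.0000, so e_1 = (-0.1667, -0.6667, 0.5000, 0.1667, -0.5000).
e_1·w_2 = (-0.1667)·0 + (-0.6667)·(-1) + 0.5000·0 + 0.1667·(-3) + (-0.5000)·4 = -1.8333.
u_2 = w_2 + 1.8333·e_1 = (-0.3056, -2.2222, 0.9167, -2.6944, 3.0833).
‖u_2‖ = 4.7580, so e_2 = (-0.0642, -0.4670, 0.1927, -0.5663, 0.6480).
e_1·w_3 = (-0.1667)·(-2) + (-0.6667)·(-3) + 0.5000·2 + 0.1667·(-2) + (-0.5000)·(-3) = 4.5000; e_2·w_3 = (-0.0642)·(-2) + (-0.4670)·(-3) + 0.1927·2 + (-0.5663)·(-2) + 0.6480·(-3) = 1.1034.
u_3 = w_3 − 4.5000·e_1 − 1.1034·e_2 = (-1.1791, 0.5153, -0.4626, -2.1252, -1.4650).
‖u_3‖ = 2.9210, so e_3 = (-0.4037, 0.1764, -0.1584, -0.7275, -0.5015).
e_1·w_4 = (-0.1667)·(-3) + (-0.6667)·2 + 0.5000·(-2) + 0.1667·(-4) + (-0.5000)·(-3) = -1.0000; e_2·w_4 = (-0.0642)·(-3) + (-0.4670)·2 + 0.1927·(-2) + (-0.5663)·(-4) + 0.6480·(-3) = -0.8057; e_3·w_4 = (-0.4037)·(-3) + 0.1764·2 + (-0.1584)·(-2) + (-0.7275)·(-4) + (-0.5015)·(-3) = 6.2953.
u_4 = w_4 + 1.0000·e_1 + 0.8057·e_2 − 6.2953·e_3 = (-0.6772, -0.1536, -0.3479, 0.2905, 0.1795).
‖u_4‖ = 0.8484, so e_4 = (-0.7982, -0.1810, -0.4100, 0.3424, 0.2115).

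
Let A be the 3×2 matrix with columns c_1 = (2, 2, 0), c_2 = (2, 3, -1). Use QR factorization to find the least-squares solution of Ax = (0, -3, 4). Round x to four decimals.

c_1 = (2, 2, 0); ‖c_1‖ = 2.8284, so e_1 = (0.7071, 0.7071, 0.0000).
e_1·c_2 = 0.7071·2 + 0.7071·3 + 0.0000·(-1) = 3.5355.
u_2 = c_2 − 3.5355·e_1 = (-0.5000, 0.5000, -1.0000).
‖u_2‖ = 1.2247, so e_2 = (-0.4082, 0.4082, -0.8165).
Qᵀb = (-2.1213, -4.4907).
Back-substitute: x_2 = -4.4907/1.2247 = -3.6667.
x_1 = (-2.1213 − 3.5355·(-3.6667))/2.8284 = 3.8333.

x = (3.8333, -3.6667)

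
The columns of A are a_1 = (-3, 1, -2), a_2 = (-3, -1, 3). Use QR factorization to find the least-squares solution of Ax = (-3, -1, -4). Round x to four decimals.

x = (1.1756, -0.2290)

e_1 = a_1/‖a_1‖ = (-3, 1, -2)/3.7417 = (-0.8018, 0.2673, -0.5345).
r_{12} = e_1·a_2 = 0.5345.
u_2 = a_2 − 0.5345·e_1 = (-2.5714, -1.1429, 3.2857).
‖u_2‖ = 4.3260, so e_2 = (-0.5944, -0.2642, 0.7595).
Qᵀb = (4.2762, -0.9907).
Back-substitute: x_2 = -0.9907/4.3260 = -0.2290.
x_1 = (4.2762 − 0.5345·(-0.2290))/3.7417 = 1.1756.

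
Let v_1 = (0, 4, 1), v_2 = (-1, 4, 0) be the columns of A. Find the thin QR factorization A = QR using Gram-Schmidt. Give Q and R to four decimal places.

Q = [[0.0000, -0.7177], [0.9701, 0.1689], [0.2425, -0.6755]], R = [[4.1231, 3.8806], [0.0000, 1.3933]]

v_1 = (0, 4, 1); ‖v_1‖ = 4.1231, so e_1 = (0.0000, 0.9701, 0.2425).
e_1·v_2 = 0.0000·(-1) + 0.9701·4 + 0.2425·0 = 3.8806.
u_2 = v_2 − 3.8806·e_1 = (-1.0000, 0.2353, -0.9412).
‖u_2‖ = 1.3933, so e_2 = (-0.7177, 0.1689, -0.6755).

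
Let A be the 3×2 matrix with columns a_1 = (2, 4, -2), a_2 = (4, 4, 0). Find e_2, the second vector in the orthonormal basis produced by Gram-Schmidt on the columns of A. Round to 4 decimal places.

a_1 = (2, 4, -2); ‖a_1‖ = 4.8990, so e_1 = (0.4082, 0.8165, -0.4082).
e_1·a_2 = 0.4082·4 + 0.8165·4 + (-0.4082)·0 = 4.8990.
u_2 = a_2 − 4.8990·e_1 = (2.0000, 0.0000, 2.0000).
‖u_2‖ = 2.8284, so e_2 = (0.7071, 0.0000, 0.7071).

e_2 = (0.7071, 0.0000, 0.7071)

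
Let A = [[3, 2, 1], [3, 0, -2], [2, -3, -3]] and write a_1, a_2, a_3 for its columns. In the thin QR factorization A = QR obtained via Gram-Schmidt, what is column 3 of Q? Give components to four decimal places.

e_3 = (0.5322, -0.7687, 0.3548)

a_1 = (3, 3, 2); ‖a_1‖ = 4.6904, so e_1 = (0.6396, 0.6396, 0.4264).
e_1·a_2 = 0.6396·2 + 0.6396·0 + 0.4264·(-3) = 0.0000.
u_2 = a_2 − 0.0000·e_1 = (2.0000, 0.0000, -3.0000).
‖u_2‖ = 3.6056, so e_2 = (0.5547, 0.0000, -0.8321).
e_1·a_3 = 0.6396·1 + 0.6396·(-2) + 0.4264·(-3) = -1.9188; e_2·a_3 = 0.5547·1 + (0.0000)·(-2) + (-0.8321)·(-3) = 3.0509.
u_3 = a_3 + 1.9188·e_1 − 3.0509·e_2 = (0.5350, -0.7727, 0.3566).
‖u_3‖ = 1.0052, so e_3 = (0.5322, -0.7687, 0.3548).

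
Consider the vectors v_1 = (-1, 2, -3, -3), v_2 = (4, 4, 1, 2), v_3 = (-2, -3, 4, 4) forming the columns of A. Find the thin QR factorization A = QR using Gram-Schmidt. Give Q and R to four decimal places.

v_1 = (-1, 2, -3, -3); ‖v_1‖ = 4.7958, so q_1 = (-0.2085, 0.4170, -0.6255, -0.6255).
q_1·v_2 = (-0.2085)·4 + 0.4170·4 + (-0.6255)·1 + (-0.6255)·2 = -1.0426.
u_2 = v_2 + 1.0426·q_1 = (3.7826, 4.4348, 0.3478, 1.3478).
‖u_2‖ = 5.9927, so q_2 = (0.6312, 0.7400, 0.0580, 0.2249).
q_1·v_3 = (-0.2085)·(-2) + 0.4170·(-3) + (-0.6255)·4 + (-0.6255)·4 = -5.8384; q_2·v_3 = 0.6312·(-2) + 0.7400·(-3) + 0.0580·4 + 0.2249·4 = -2.3507.
u_3 = v_3 + 5.8384·q_1 + 2.3507·q_2 = (-1.7337, 1.1743, 0.4843, 0.8765).
‖u_3‖ = 2.3211, so q_3 = (-0.7469, 0.5059, 0.2086, 0.3776).

Q = [[-0.2085, 0.6312, -0.7469], [0.4170, 0.7400, 0.5059], [-0.6255, 0.0580, 0.2086], [-0.6255, 0.2249, 0.3776]], R = [[4.7958, -1.0426, -5.8384], [0.0000, 5.9927, -2.3507], [0.0000, 0.0000, 2.3211]]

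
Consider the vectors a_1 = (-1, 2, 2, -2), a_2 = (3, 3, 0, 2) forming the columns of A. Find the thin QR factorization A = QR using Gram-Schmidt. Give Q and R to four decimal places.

e_1 = a_1/‖a_1‖ = (-1, 2, 2, -2)/3.6056 = (-0.2774, 0.5547, 0.5547, -0.5547).
r_{12} = e_1·a_2 = -0.2774.
u_2 = a_2 + 0.2774·e_1 = (2.9231, 3.1538, 0.1538, 1.8462).
‖u_2‖ = 4.6822, so e_2 = (0.6243, 0.6736, 0.0329, 0.3943).

Q = [[-0.2774, 0.6243], [0.5547, 0.6736], [0.5547, 0.0329], [-0.5547, 0.3943]], R = [[3.6056, -0.2774], [0.0000, 4.6822]]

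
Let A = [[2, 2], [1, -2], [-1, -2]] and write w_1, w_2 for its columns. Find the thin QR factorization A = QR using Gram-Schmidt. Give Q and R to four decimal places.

Q = [[0.8165, 0.2182], [0.4082, -0.8729], [-0.4082, -0.4364]], R = [[2.4495, 1.6330], [0.0000, 3.0551]]

q_1 = w_1/‖w_1‖ = (2, 1, -1)/2.4495 = (0.8165, 0.4082, -0.4082).
r_{12} = q_1·w_2 = 1.6330.
u_2 = w_2 − 1.6330·q_1 = (0.6667, -2.6667, -1.3333).
‖u_2‖ = 3.0551, so q_2 = (0.2182, -0.8729, -0.4364).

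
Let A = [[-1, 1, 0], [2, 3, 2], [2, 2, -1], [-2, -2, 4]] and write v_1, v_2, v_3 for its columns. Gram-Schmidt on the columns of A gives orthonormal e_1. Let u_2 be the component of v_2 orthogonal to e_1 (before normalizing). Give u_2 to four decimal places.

u_2 = (2.0000, 1.0000, 0.0000, 0.0000)

e_1 = v_1/‖v_1‖ = (-1, 2, 2, -2)/3.6056 = (-0.2774, 0.5547, 0.5547, -0.5547).
r_{12} = e_1·v_2 = 3.6056.
u_2 = v_2 − 3.6056·e_1 = (2.0000, 1.0000, 0.0000, 0.0000).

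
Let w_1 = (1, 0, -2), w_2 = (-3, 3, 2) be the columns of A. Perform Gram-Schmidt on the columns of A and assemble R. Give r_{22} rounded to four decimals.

q_1 = w_1/‖w_1‖ = (1, 0, -2)/2.2361 = (0.4472, 0.0000, -0.8944).
r_{12} = q_1·w_2 = -3.1305.
u_2 = w_2 + 3.1305·q_1 = (-1.6000, 3.0000, -0.8000).
r_{22} = ‖u_2‖ = 3.4928.

r_{22} = 3.4928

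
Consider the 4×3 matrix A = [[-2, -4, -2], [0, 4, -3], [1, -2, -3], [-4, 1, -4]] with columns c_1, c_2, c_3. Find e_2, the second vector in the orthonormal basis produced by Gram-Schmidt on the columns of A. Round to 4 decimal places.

e_2 = (-0.6279, 0.6593, -0.3453, 0.2276)

c_1 = (-2, 0, 1, -4); ‖c_1‖ = 4.5826, so e_1 = (-0.4364, 0.0000, 0.2182, -0.8729).
e_1·c_2 = (-0.4364)·(-4) + 0.0000·4 + 0.2182·(-2) + (-0.8729)·1 = 0.4364.
u_2 = c_2 − 0.4364·e_1 = (-3.8095, 4.0000, -2.0952, 1.3810).
‖u_2‖ = 6.0671, so e_2 = (-0.6279, 0.6593, -0.3453, 0.2276).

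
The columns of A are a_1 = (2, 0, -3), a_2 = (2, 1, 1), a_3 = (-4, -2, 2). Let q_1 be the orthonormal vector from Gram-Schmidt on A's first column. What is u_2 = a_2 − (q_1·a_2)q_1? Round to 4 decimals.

a_1 = (2, 0, -3); ‖a_1‖ = 3.6056, so q_1 = (0.5547, 0.0000, -0.8321).
q_1·a_2 = 0.5547·2 + 0.0000·1 + (-0.8321)·1 = 0.2774.
u_2 = a_2 − 0.2774·q_1 = (1.8462, 1.0000, 1.2308).

u_2 = (1.8462, 1.0000, 1.2308)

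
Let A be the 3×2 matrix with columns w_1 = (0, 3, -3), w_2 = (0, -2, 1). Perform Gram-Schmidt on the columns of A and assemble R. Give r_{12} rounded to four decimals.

r_{12} = -2.1213

e_1 = w_1/‖w_1‖ = (0, 3, -3)/4.2426 = (0.0000, 0.7071, -0.7071).
r_{12} = e_1·w_2 = -2.1213.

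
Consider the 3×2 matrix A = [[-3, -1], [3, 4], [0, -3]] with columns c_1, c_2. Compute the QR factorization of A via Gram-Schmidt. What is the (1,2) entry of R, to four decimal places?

r_{12} = 3.5355

c_1 = (-3, 3, 0); ‖c_1‖ = 4.2426, so e_1 = (-0.7071, 0.7071, 0.0000).
r_{12} = e_1·c_2 = 3.5355.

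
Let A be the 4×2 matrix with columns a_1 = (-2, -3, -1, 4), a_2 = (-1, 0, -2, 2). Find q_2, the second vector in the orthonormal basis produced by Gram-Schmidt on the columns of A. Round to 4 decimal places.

q_1 = a_1/‖a_1‖ = (-2, -3, -1, 4)/5.4772 = (-0.3651, -0.5477, -0.1826, 0.7303).
r_{12} = q_1·a_2 = 2.1909.
u_2 = a_2 − 2.1909·q_1 = (-0.2000, 1.2000, -1.6000, 0.4000).
‖u_2‖ = 2.0494, so q_2 = (-0.0976, 0.5855, -0.7807, 0.1952).

q_2 = (-0.0976, 0.5855, -0.7807, 0.1952)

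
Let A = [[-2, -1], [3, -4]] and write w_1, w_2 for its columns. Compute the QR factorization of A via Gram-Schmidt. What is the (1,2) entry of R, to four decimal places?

r_{12} = -2.7735

q_1 = w_1/‖w_1‖ = (-2, 3)/3.6056 = (-0.5547, 0.8321).
r_{12} = q_1·w_2 = -2.7735.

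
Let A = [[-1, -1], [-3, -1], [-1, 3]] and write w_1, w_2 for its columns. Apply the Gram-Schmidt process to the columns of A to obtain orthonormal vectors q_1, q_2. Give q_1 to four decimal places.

q_1 = (-0.3015, -0.9045, -0.3015)

w_1 = (-1, -3, -1); ‖w_1‖ = 3.3166, so q_1 = (-0.3015, -0.9045, -0.3015).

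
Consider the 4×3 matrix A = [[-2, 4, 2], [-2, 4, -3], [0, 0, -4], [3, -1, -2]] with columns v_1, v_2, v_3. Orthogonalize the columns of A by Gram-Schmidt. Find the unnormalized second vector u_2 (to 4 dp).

v_1 = (-2, -2, 0, 3); ‖v_1‖ = 4.1231, so e_1 = (-0.4851, -0.4851, 0.0000, 0.7276).
e_1·v_2 = (-0.4851)·4 + (-0.4851)·4 + 0.0000·0 + 0.7276·(-1) = -4.6082.
u_2 = v_2 + 4.6082·e_1 = (1.7647, 1.7647, 0.0000, 2.3529).

u_2 = (1.7647, 1.7647, 0.0000, 2.3529)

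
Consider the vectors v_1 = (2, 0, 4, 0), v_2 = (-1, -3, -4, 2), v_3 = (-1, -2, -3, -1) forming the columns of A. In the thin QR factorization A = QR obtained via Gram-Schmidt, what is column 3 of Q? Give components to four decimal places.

v_1 = (2, 0, 4, 0); ‖v_1‖ = 4.4721, so q_1 = (0.4472, 0.0000, 0.8944, 0.0000).
q_1·v_2 = 0.4472·(-1) + 0.0000·(-3) + 0.8944·(-4) + 0.0000·2 = -4.0249.
u_2 = v_2 + 4.0249·q_1 = (0.8000, -3.0000, -0.4000, 2.0000).
‖u_2‖ = 3.7148, so q_2 = (0.2154, -0.8076, -0.1077, 0.5384).
q_1·v_3 = 0.4472·(-1) + 0.0000·(-2) + 0.8944·(-3) + 0.0000·(-1) = -3.1305; q_2·v_3 = 0.2154·(-1) + (-0.8076)·(-2) + (-0.1077)·(-3) + 0.5384·(-1) = 1.1844.
u_3 = v_3 + 3.1305·q_1 − 1.1844·q_2 = (0.1449, -1.0435, -0.0725, -1.6377).
‖u_3‖ = 1.9486, so q_3 = (0.0744, -0.5355, -0.0372, -0.8404).

q_3 = (0.0744, -0.5355, -0.0372, -0.8404)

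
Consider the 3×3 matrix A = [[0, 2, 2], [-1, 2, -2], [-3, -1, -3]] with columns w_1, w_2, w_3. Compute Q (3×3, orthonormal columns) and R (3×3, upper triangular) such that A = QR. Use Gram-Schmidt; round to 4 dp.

Q = [[0.0000, 0.6704, 0.7420], [-0.3162, 0.7039, -0.6360], [-0.9487, -0.2346, 0.2120]], R = [[3.1623, 0.3162, 3.4785], [0.0000, 2.9833, 0.6369], [0.0000, 0.0000, 2.1200]]

w_1 = (0, -1, -3); ‖w_1‖ = 3.1623, so q_1 = (0.0000, -0.3162, -0.9487).
q_1·w_2 = 0.0000·2 + (-0.3162)·2 + (-0.9487)·(-1) = 0.3162.
u_2 = w_2 − 0.3162·q_1 = (2.0000, 2.1000, -0.7000).
‖u_2‖ = 2.9833, so q_2 = (0.6704, 0.7039, -0.2346).
q_1·w_3 = 0.0000·2 + (-0.3162)·(-2) + (-0.9487)·(-3) = 3.4785; q_2·w_3 = 0.6704·2 + 0.7039·(-2) + (-0.2346)·(-3) = 0.6369.
u_3 = w_3 − 3.4785·q_1 − 0.6369·q_2 = (1.5730, -1.3483, 0.4494).
‖u_3‖ = 2.1200, so q_3 = (0.7420, -0.6360, 0.2120).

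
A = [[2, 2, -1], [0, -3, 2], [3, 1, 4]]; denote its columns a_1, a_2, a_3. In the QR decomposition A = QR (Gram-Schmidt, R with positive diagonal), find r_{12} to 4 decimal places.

r_{12} = 1.9415

q_1 = a_1/‖a_1‖ = (2, 0, 3)/3.6056 = (0.5547, 0.0000, 0.8321).
r_{12} = q_1·a_2 = 1.9415.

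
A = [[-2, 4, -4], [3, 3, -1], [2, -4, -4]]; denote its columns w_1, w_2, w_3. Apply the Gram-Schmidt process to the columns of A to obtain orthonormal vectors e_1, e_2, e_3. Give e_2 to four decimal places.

e_2 = (0.5145, 0.6860, -0.5145)

e_1 = w_1/‖w_1‖ = (-2, 3, 2)/4.1231 = (-0.4851, 0.7276, 0.4851).
r_{12} = e_1·w_2 = -1.6977.
u_2 = w_2 + 1.6977·e_1 = (3.1765, 4.2353, -3.1765).
‖u_2‖ = 6.1739, so e_2 = (0.5145, 0.6860, -0.5145).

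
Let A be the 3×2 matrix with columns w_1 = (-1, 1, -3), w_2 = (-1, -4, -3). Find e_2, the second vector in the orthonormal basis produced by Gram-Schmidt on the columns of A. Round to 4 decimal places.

e_2 = (-0.0953, -0.9535, -0.2860)

w_1 = (-1, 1, -3); ‖w_1‖ = 3.3166, so e_1 = (-0.3015, 0.3015, -0.9045).
e_1·w_2 = (-0.3015)·(-1) + 0.3015·(-4) + (-0.9045)·(-3) = 1.8091.
u_2 = w_2 − 1.8091·e_1 = (-0.4545, -4.5455, -1.3636).
‖u_2‖ = 4.7673, so e_2 = (-0.0953, -0.9535, -0.2860).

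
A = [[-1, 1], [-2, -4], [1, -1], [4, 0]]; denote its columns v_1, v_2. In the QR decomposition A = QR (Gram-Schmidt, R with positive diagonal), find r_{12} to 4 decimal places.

r_{12} = 1.2792

v_1 = (-1, -2, 1, 4); ‖v_1‖ = 4.6904, so e_1 = (-0.2132, -0.4264, 0.2132, 0.8528).
r_{12} = e_1·v_2 = 1.2792.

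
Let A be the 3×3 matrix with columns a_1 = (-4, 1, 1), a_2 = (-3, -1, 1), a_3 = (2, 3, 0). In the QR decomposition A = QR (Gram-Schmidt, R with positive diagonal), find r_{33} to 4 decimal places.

r_{33} = 0.9526

a_1 = (-4, 1, 1); ‖a_1‖ = 4.2426, so q_1 = (-0.9428, 0.2357, 0.2357).
q_1·a_2 = (-0.9428)·(-3) + 0.2357·(-1) + 0.2357·1 = 2.8284.
u_2 = a_2 − 2.8284·q_1 = (-0.3333, -1.6667, 0.3333).
‖u_2‖ = 1.7321, so q_2 = (-0.1925, -0.9623, 0.1925).
q_1·a_3 = (-0.9428)·2 + 0.2357·3 + 0.2357·0 = -1.1785; q_2·a_3 = (-0.1925)·2 + (-0.9623)·3 + 0.1925·0 = -3.2717.
u_3 = a_3 + 1.1785·q_1 + 3.2717·q_2 = (0.2593, 0.1296, 0.9074).
r_{33} = ‖u_3‖ = 0.9526.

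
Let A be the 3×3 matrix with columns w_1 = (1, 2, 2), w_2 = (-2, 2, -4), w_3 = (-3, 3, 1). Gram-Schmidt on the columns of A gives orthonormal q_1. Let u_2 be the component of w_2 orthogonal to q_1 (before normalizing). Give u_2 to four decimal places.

u_2 = (-1.3333, 3.3333, -2.6667)

w_1 = (1, 2, 2); ‖w_1‖ = 3.0000, so q_1 = (0.3333, 0.6667, 0.6667).
q_1·w_2 = 0.3333·(-2) + 0.6667·2 + 0.6667·(-4) = -2.0000.
u_2 = w_2 + 2.0000·q_1 = (-1.3333, 3.3333, -2.6667).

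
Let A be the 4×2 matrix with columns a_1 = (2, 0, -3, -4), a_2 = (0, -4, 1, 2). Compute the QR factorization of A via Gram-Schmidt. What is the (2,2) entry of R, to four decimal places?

a_1 = (2, 0, -3, -4); ‖a_1‖ = 5.3852, so q_1 = (0.3714, 0.0000, -0.5571, -0.7428).
q_1·a_2 = 0.3714·0 + 0.0000·(-4) + (-0.5571)·1 + (-0.7428)·2 = -2.0426.
u_2 = a_2 + 2.0426·q_1 = (0.7586, -4.0000, -0.1379, 0.4828).
r_{22} = ‖u_2‖ = 4.1021.

r_{22} = 4.1021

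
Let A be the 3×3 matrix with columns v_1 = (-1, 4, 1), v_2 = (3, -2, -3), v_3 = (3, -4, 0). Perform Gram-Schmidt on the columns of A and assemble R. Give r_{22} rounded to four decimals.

e_1 = v_1/‖v_1‖ = (-1, 4, 1)/4.2426 = (-0.2357, 0.9428, 0.2357).
r_{12} = e_1·v_2 = -3.2998.
u_2 = v_2 + 3.2998·e_1 = (2.2222, 1.1111, -2.2222).
r_{22} = ‖u_2‖ = 3.3333.

r_{22} = 3.3333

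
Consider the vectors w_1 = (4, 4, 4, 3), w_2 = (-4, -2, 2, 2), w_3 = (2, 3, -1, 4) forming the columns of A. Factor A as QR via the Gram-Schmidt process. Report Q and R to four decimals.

Q = [[0.5298, -0.6438, -0.0886], [0.5298, -0.2534, 0.2214], [0.5298, 0.5274, -0.6642], [0.3974, 0.4931, 0.7085]], R = [[7.5498, -1.3245, 3.7087], [0.0000, 5.1230, -0.6027], [0.0000, 0.0000, 3.9853]]

w_1 = (4, 4, 4, 3); ‖w_1‖ = 7.5498, so e_1 = (0.5298, 0.5298, 0.5298, 0.3974).
e_1·w_2 = 0.5298·(-4) + 0.5298·(-2) + 0.5298·2 + 0.3974·2 = -1.3245.
u_2 = w_2 + 1.3245·e_1 = (-3.2982, -1.2982, 2.7018, 2.5263).
‖u_2‖ = 5.1230, so e_2 = (-0.6438, -0.2534, 0.5274, 0.4931).
e_1·w_3 = 0.5298·2 + 0.5298·3 + 0.5298·(-1) + 0.3974·4 = 3.7087; e_2·w_3 = (-0.6438)·2 + (-0.2534)·3 + 0.5274·(-1) + 0.4931·4 = -0.6027.
u_3 = w_3 − 3.7087·e_1 + 0.6027·e_2 = (-0.3529, 0.8824, -2.6471, 2.8235).
‖u_3‖ = 3.9853, so e_3 = (-0.0886, 0.2214, -0.6642, 0.7085).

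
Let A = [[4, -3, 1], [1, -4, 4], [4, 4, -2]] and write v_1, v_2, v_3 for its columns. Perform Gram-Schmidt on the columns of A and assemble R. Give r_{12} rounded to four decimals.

q_1 = v_1/‖v_1‖ = (4, 1, 4)/5.7446 = (0.6963, 0.1741, 0.6963).
r_{12} = q_1·v_2 = 0.0000.

r_{12} = 0.0000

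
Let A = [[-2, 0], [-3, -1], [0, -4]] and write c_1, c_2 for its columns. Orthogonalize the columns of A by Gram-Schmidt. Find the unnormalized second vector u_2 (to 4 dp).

q_1 = c_1/‖c_1‖ = (-2, -3, 0)/3.6056 = (-0.5547, -0.8321, 0.0000).
r_{12} = q_1·c_2 = 0.8321.
u_2 = c_2 − 0.8321·q_1 = (0.4615, -0.3077, -4.0000).

u_2 = (0.4615, -0.3077, -4.0000)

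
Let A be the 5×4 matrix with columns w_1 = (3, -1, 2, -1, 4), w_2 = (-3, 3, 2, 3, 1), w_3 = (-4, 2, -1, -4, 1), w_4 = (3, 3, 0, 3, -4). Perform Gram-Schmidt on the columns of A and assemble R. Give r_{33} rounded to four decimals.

r_{33} = 5.9666

w_1 = (3, -1, 2, -1, 4); ‖w_1‖ = 5.5678, so e_1 = (0.5388, -0.1796, 0.3592, -0.1796, 0.7184).
e_1·w_2 = 0.5388·(-3) + (-0.1796)·3 + 0.3592·2 + (-0.1796)·3 + 0.7184·1 = -1.2572.
u_2 = w_2 + 1.2572·e_1 = (-2.3226, 2.7742, 2.4516, 2.7742, 1.9032).
‖u_2‖ = 5.5154, so e_2 = (-0.4211, 0.5030, 0.4445, 0.5030, 0.3451).
e_1·w_3 = 0.5388·(-4) + (-0.1796)·2 + 0.3592·(-1) + (-0.1796)·(-4) + 0.7184·1 = -1.4368; e_2·w_3 = (-0.4211)·(-4) + 0.5030·2 + 0.4445·(-1) + 0.5030·(-4) + 0.3451·1 = 0.5790.
u_3 = w_3 + 1.4368·e_1 − 0.5790·e_2 = (-2.9820, 1.4507, -0.7413, -4.5493, 1.8324).
r_{33} = ‖u_3‖ = 5.9666.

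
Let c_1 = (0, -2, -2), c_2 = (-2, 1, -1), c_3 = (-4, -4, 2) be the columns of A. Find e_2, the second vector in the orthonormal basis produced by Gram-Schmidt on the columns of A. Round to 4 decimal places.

e_2 = (-0.8165, 0.4082, -0.4082)

c_1 = (0, -2, -2); ‖c_1‖ = 2.8284, so e_1 = (0.0000, -0.7071, -0.7071).
e_1·c_2 = 0.0000·(-2) + (-0.7071)·1 + (-0.7071)·(-1) = 0.0000.
u_2 = c_2 + 0.0000·e_1 = (-2.0000, 1.0000, -1.0000).
‖u_2‖ = 2.4495, so e_2 = (-0.8165, 0.4082, -0.4082).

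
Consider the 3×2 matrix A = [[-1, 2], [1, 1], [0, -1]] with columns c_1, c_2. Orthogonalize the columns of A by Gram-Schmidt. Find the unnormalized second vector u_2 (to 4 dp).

e_1 = c_1/‖c_1‖ = (-1, 1, 0)/1.4142 = (-0.7071, 0.7071, 0.0000).
r_{12} = e_1·c_2 = -0.7071.
u_2 = c_2 + 0.7071·e_1 = (1.5000, 1.5000, -1.0000).

u_2 = (1.5000, 1.5000, -1.0000)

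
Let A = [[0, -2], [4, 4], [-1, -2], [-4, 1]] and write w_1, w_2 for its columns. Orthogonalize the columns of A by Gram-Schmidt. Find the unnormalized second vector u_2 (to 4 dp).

u_2 = (-2.0000, 2.3030, -1.5758, 2.6970)

q_1 = w_1/‖w_1‖ = (0, 4, -1, -4)/5.7446 = (0.0000, 0.6963, -0.1741, -0.6963).
r_{12} = q_1·w_2 = 2.4371.
u_2 = w_2 − 2.4371·q_1 = (-2.0000, 2.3030, -1.5758, 2.6970).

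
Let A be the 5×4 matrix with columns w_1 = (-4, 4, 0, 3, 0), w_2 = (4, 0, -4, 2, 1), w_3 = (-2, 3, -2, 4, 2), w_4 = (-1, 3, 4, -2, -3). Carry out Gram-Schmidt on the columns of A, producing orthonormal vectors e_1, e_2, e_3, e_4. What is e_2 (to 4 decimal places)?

w_1 = (-4, 4, 0, 3, 0); ‖w_1‖ = 6.4031, so e_1 = (-0.6247, 0.6247, 0.0000, 0.4685, 0.0000).
e_1·w_2 = (-0.6247)·4 + 0.6247·0 + 0.0000·(-4) + 0.4685·2 + 0.0000·1 = -1.5617.
u_2 = w_2 + 1.5617·e_1 = (3.0244, 0.9756, -4.0000, 2.7317, 1.0000).
‖u_2‖ = 5.8789, so e_2 = (0.5145, 0.1660, -0.6804, 0.4647, 0.1701).

e_2 = (0.5145, 0.1660, -0.6804, 0.4647, 0.1701)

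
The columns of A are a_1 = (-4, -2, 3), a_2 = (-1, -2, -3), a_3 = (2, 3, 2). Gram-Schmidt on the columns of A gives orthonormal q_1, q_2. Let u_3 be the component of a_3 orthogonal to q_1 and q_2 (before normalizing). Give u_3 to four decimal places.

q_1 = a_1/‖a_1‖ = (-4, -2, 3)/5.3852 = (-0.7428, -0.3714, 0.5571).
r_{12} = q_1·a_2 = -0.1857.
u_2 = a_2 + 0.1857·q_1 = (-1.1379, -2.0690, -2.8966).
‖u_2‖ = 3.7370, so q_2 = (-0.3045, -0.5536, -0.7751).
r_{13} = q_1·a_3 = -1.4856; r_{23} = q_2·a_3 = -3.8201.
u_3 = a_3 + 1.4856·q_1 + 3.8201·q_2 = (-0.2667, 0.3333, -0.1333).

u_3 = (-0.2667, 0.3333, -0.1333)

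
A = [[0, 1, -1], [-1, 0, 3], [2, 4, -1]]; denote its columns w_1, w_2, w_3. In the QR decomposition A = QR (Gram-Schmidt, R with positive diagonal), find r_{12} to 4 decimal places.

w_1 = (0, -1, 2); ‖w_1‖ = 2.2361, so q_1 = (0.0000, -0.4472, 0.8944).
r_{12} = q_1·w_2 = 3.5777.

r_{12} = 3.5777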